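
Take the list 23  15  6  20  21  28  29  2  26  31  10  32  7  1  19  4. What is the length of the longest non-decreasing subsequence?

Let dp[i] be the length of the longest such subsequence ending at index i:
i:      1  2  3  4  5  6  7  8  9 10 11 12 13 14 15 16
a[i]:  23 15  6 20 21 28 29  2 26 31 10 32  7  1 19  4
dp:     1  1  1  2  3  4  5  1  4  6  2  7  2  1  3  2
Maximum dp value is 7.

7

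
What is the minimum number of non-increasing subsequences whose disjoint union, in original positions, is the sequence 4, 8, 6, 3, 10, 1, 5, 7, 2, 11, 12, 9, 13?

6

Place each on the leftmost legal pile:
4 → new pile 1 (tops now [4])
8 → new pile 2 (tops now [4, 8])
6 → pile 2 (tops now [4, 6])
3 → pile 1 (tops now [3, 6])
10 → new pile 3 (tops now [3, 6, 10])
1 → pile 1 (tops now [1, 6, 10])
5 → pile 2 (tops now [1, 5, 10])
7 → pile 3 (tops now [1, 5, 7])
2 → pile 2 (tops now [1, 2, 7])
11 → new pile 4 (tops now [1, 2, 7, 11])
12 → new pile 5 (tops now [1, 2, 7, 11, 12])
9 → pile 4 (tops now [1, 2, 7, 9, 12])
13 → new pile 6 (tops now [1, 2, 7, 9, 12, 13])
Six piles.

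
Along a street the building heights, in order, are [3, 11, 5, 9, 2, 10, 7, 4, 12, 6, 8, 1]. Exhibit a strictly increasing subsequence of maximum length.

3, 5, 9, 10, 12

Patience tails give the LIS length; then backtrack through the dp parents:
3 → extends → [3]
11 → extends → [3, 11]
5 → replaces 11 → [3, 5]
9 → extends → [3, 5, 9]
2 → replaces 3 → [2, 5, 9]
10 → extends → [2, 5, 9, 10]
7 → replaces 9 → [2, 5, 7, 10]
4 → replaces 5 → [2, 4, 7, 10]
12 → extends → [2, 4, 7, 10, 12]
6 → replaces 7 → [2, 4, 6, 10, 12]
8 → replaces 10 → [2, 4, 6, 8, 12]
1 → replaces 2 → [1, 4, 6, 8, 12]
Length 5; one witness is 3, 5, 9, 10, 12.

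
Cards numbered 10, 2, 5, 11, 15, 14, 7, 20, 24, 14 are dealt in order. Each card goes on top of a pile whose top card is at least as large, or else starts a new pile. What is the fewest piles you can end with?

6

The minimum number of non-increasing subsequences covering a sequence equals the length of its longest strictly increasing subsequence.
LIS length is 6 (e.g. 2, 5, 11, 15, 20, 24), so 6 piles are needed.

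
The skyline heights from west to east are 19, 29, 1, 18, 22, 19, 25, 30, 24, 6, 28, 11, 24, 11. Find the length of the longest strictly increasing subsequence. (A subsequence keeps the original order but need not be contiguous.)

5

Let dp[i] be the length of the longest such subsequence ending at index i:
i:      1  2  3  4  5  6  7  8  9 10 11 12 13 14
a[i]:  19 29  1 18 22 19 25 30 24  6 28 11 24 11
dp:     1  2  1  2  3  3  4  5  4  2  5  3  4  3
Maximum dp value is 5.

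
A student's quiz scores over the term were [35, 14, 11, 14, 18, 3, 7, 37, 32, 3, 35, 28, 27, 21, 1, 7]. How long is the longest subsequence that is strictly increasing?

Track the smallest tail for each achievable length (strict):
35 → extends → [35]
14 → replaces 35 → [14]
11 → replaces 14 → [11]
14 → extends → [11, 14]
18 → extends → [11, 14, 18]
3 → replaces 11 → [3, 14, 18]
7 → replaces 14 → [3, 7, 18]
37 → extends → [3, 7, 18, 37]
32 → replaces 37 → [3, 7, 18, 32]
3 → already a tail → [3, 7, 18, 32]
35 → extends → [3, 7, 18, 32, 35]
28 → replaces 32 → [3, 7, 18, 28, 35]
27 → replaces 28 → [3, 7, 18, 27, 35]
21 → replaces 27 → [3, 7, 18, 21, 35]
1 → replaces 3 → [1, 7, 18, 21, 35]
7 → already a tail → [1, 7, 18, 21, 35]
Five tails, so the longest strictly increasing subsequence has length 5 (e.g. 11, 14, 18, 32, 35).

5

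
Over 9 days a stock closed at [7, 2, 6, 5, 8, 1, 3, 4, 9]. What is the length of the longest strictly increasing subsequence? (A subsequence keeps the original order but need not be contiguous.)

Let dp[i] be the length of the longest such subsequence ending at index i:
i:     1 2 3 4 5 6 7 8 9
a[i]:  7 2 6 5 8 1 3 4 9
dp:    1 1 2 2 3 1 2 3 4
Maximum dp value is 4.

4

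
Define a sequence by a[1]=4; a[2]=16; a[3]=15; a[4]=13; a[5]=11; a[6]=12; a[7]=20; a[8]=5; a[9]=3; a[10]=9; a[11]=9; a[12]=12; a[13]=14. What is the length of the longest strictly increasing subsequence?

5

Let dp[i] be the length of the longest such subsequence ending at index i:
i:      1  2  3  4  5  6  7  8  9 10 11 12 13
a[i]:   4 16 15 13 11 12 20  5  3  9  9 12 14
dp:     1  2  2  2  2  3  4  2  1  3  3  4  5
Maximum dp value is 5.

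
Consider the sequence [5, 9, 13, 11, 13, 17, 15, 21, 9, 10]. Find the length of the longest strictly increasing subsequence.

Track the smallest tail for each achievable length (strict):
5 → extends → [5]
9 → extends → [5, 9]
13 → extends → [5, 9, 13]
11 → replaces 13 → [5, 9, 11]
13 → extends → [5, 9, 11, 13]
17 → extends → [5, 9, 11, 13, 17]
15 → replaces 17 → [5, 9, 11, 13, 15]
21 → extends → [5, 9, 11, 13, 15, 21]
9 → already a tail → [5, 9, 11, 13, 15, 21]
10 → replaces 11 → [5, 9, 10, 13, 15, 21]
Six tails, so the longest strictly increasing subsequence has length 6 (e.g. 5, 9, 11, 13, 17, 21).

6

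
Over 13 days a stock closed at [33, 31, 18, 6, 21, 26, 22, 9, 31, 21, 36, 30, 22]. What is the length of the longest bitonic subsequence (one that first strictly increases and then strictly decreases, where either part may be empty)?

inc[i] = longest strictly increasing subsequence ending at i; dec[i] = longest strictly decreasing subsequence starting at i:
i:      1  2  3  4  5  6  7  8  9 10 11 12 13
a[i]:  33 31 18  6 21 26 22  9 31 21 36 30 22
inc:    1  1  1  1  2  3  3  2  4  3  5  4  4
dec:    5  4  2  1  2  3  2  1  3  1  3  2  1
Best peak at i=11 (value 36): inc=5, dec=3, length 5+3−1 = 7.

7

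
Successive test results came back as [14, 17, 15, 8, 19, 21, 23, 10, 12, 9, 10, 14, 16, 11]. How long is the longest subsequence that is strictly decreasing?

Negate each value so 'decreasing' becomes 'increasing', then run patience tails on the negated sequence:
-14 → extends → [-14]
-17 → replaces -14 → [-17]
-15 → extends → [-17, -15]
-8 → extends → [-17, -15, -8]
-19 → replaces -17 → [-19, -15, -8]
-21 → replaces -19 → [-21, -15, -8]
-23 → replaces -21 → [-23, -15, -8]
-10 → replaces -8 → [-23, -15, -10]
-12 → replaces -10 → [-23, -15, -12]
-9 → extends → [-23, -15, -12, -9]
-10 → replaces -9 → [-23, -15, -12, -10]
-14 → replaces -12 → [-23, -15, -14, -10]
-16 → replaces -15 → [-23, -16, -14, -10]
-11 → replaces -10 → [-23, -16, -14, -11]
Four tails, so the longest strictly decreasing subsequence of the original has length 4.

4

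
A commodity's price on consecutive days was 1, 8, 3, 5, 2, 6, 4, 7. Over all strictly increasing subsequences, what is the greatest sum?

Let S[i] be the best sum of a strictly increasing subsequence ending at i:
i:      1  2  3  4  5  6  7  8
a[i]:   1  8  3  5  2  6  4  7
S:      1  9  4  9  3 15  8 22
Maximum is 22 (e.g. 1 + 3 + 5 + 6 + 7).

22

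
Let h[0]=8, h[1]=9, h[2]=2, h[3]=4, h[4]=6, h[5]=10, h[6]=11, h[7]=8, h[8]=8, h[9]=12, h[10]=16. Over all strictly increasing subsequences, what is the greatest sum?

Let S[i] be the best sum of a strictly increasing subsequence ending at i:
i:      0  1  2  3  4  5  6  7  8  9 10
h[i]:   8  9  2  4  6 10 11  8  8 12 16
S:      8 17  2  6 12 27 38 20 20 50 66
Maximum is 66 (e.g. 8 + 9 + 10 + 11 + 12 + 16).

66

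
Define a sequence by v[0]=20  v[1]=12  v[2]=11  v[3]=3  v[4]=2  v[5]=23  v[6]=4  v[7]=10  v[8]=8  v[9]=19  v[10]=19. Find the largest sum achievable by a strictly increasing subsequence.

Let S[i] be the best sum of a strictly increasing subsequence ending at i:
i:      0  1  2  3  4  5  6  7  8  9 10
v[i]:  20 12 11  3  2 23  4 10  8 19 19
S:     20 12 11  3  2 43  7 17 15 36 36
Maximum is 43 (e.g. 20 + 23).

43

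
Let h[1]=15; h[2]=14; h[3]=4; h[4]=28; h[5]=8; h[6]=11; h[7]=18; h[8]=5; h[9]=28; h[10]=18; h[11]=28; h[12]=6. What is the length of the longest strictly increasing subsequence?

Track the smallest tail for each achievable length (strict):
15 → extends → [15]
14 → replaces 15 → [14]
4 → replaces 14 → [4]
28 → extends → [4, 28]
8 → replaces 28 → [4, 8]
11 → extends → [4, 8, 11]
18 → extends → [4, 8, 11, 18]
5 → replaces 8 → [4, 5, 11, 18]
28 → extends → [4, 5, 11, 18, 28]
18 → already a tail → [4, 5, 11, 18, 28]
28 → already a tail → [4, 5, 11, 18, 28]
6 → replaces 11 → [4, 5, 6, 18, 28]
Five tails, so the longest strictly increasing subsequence has length 5 (e.g. 4, 8, 11, 18, 28).

5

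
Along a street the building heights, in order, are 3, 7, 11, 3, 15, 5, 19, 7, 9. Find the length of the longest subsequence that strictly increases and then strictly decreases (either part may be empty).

6

inc[i] = longest strictly increasing subsequence ending at i; dec[i] = longest strictly decreasing subsequence starting at i:
i:      1  2  3  4  5  6  7  8  9
a[i]:   3  7 11  3 15  5 19  7  9
inc:    1  2  3  1  4  2  5  3  4
dec:    1  2  2  1  2  1  2  1  1
Best peak at i=7 (value 19): inc=5, dec=2, length 5+2−1 = 6.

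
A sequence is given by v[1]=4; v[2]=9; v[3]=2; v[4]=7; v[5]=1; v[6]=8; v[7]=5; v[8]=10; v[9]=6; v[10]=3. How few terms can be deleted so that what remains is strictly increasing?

6

Fewest deletions = n − (longest strictly increasing subsequence).
i:      1  2  3  4  5  6  7  8  9 10
v[i]:   4  9  2  7  1  8  5 10  6  3
dp:     1  2  1  2  1  3  2  4  3  2
max dp = 4, so deletions = 10 − 4 = 6.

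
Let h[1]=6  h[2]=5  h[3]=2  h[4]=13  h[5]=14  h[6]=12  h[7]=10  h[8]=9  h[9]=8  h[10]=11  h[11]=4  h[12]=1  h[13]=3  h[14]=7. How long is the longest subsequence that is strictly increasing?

3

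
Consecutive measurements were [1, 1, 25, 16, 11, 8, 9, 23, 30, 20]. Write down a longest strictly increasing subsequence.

1, 8, 9, 23, 30

Patience tails give the LIS length; then backtrack through the dp parents:
1 → extends → [1]
1 → already a tail → [1]
25 → extends → [1, 25]
16 → replaces 25 → [1, 16]
11 → replaces 16 → [1, 11]
8 → replaces 11 → [1, 8]
9 → extends → [1, 8, 9]
23 → extends → [1, 8, 9, 23]
30 → extends → [1, 8, 9, 23, 30]
20 → replaces 23 → [1, 8, 9, 20, 30]
Length 5; one witness is 1, 8, 9, 23, 30.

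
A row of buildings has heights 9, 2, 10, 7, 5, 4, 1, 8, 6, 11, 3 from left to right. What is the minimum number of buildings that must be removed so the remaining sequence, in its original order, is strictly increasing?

7

Fewest deletions = n − (longest strictly increasing subsequence).
Patience tails:
9 → extends → [9]
2 → replaces 9 → [2]
10 → extends → [2, 10]
7 → replaces 10 → [2, 7]
5 → replaces 7 → [2, 5]
4 → replaces 5 → [2, 4]
1 → replaces 2 → [1, 4]
8 → extends → [1, 4, 8]
6 → replaces 8 → [1, 4, 6]
11 → extends → [1, 4, 6, 11]
3 → replaces 4 → [1, 3, 6, 11]
Longest strictly increasing subsequence has length 4, so deletions = 11 − 4 = 7.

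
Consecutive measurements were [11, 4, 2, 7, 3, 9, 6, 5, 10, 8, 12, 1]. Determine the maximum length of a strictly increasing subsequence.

5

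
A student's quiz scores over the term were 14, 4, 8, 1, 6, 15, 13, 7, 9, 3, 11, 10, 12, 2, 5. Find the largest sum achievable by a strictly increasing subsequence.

Let S[i] be the best sum of a strictly increasing subsequence ending at i:
i:      1  2  3  4  5  6  7  8  9 10 11 12 13 14 15
a[i]:  14  4  8  1  6 15 13  7  9  3 11 10 12  2  5
S:     14  4 12  1 10 29 25 17 26  4 37 36 49  3  9
Maximum is 49 (e.g. 4 + 6 + 7 + 9 + 11 + 12).

49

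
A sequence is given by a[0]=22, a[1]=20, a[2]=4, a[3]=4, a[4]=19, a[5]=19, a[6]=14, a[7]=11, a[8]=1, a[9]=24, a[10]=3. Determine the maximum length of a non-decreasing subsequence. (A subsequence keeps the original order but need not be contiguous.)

5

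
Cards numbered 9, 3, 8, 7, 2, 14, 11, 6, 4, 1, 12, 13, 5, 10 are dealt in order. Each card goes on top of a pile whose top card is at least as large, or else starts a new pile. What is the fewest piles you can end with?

Place each on the leftmost legal pile:
9 → new pile 1 (tops now [9])
3 → pile 1 (tops now [3])
8 → new pile 2 (tops now [3, 8])
7 → pile 2 (tops now [3, 7])
2 → pile 1 (tops now [2, 7])
14 → new pile 3 (tops now [2, 7, 14])
11 → pile 3 (tops now [2, 7, 11])
6 → pile 2 (tops now [2, 6, 11])
4 → pile 2 (tops now [2, 4, 11])
1 → pile 1 (tops now [1, 4, 11])
12 → new pile 4 (tops now [1, 4, 11, 12])
13 → new pile 5 (tops now [1, 4, 11, 12, 13])
5 → pile 3 (tops now [1, 4, 5, 12, 13])
10 → pile 4 (tops now [1, 4, 5, 10, 13])
Five piles.

5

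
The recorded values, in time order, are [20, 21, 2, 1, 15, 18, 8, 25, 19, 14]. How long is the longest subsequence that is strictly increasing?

Track the smallest tail for each achievable length (strict):
20 → extends → [20]
21 → extends → [20, 21]
2 → replaces 20 → [2, 21]
1 → replaces 2 → [1, 21]
15 → replaces 21 → [1, 15]
18 → extends → [1, 15, 18]
8 → replaces 15 → [1, 8, 18]
25 → extends → [1, 8, 18, 25]
19 → replaces 25 → [1, 8, 18, 19]
14 → replaces 18 → [1, 8, 14, 19]
Four tails, so the longest strictly increasing subsequence has length 4 (e.g. 2, 15, 18, 25).

4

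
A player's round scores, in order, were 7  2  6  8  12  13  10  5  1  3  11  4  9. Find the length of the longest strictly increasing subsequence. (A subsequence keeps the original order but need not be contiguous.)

5

Let dp[i] be the length of the longest such subsequence ending at index i:
i:      1  2  3  4  5  6  7  8  9 10 11 12 13
a[i]:   7  2  6  8 12 13 10  5  1  3 11  4  9
dp:     1  1  2  3  4  5  4  2  1  2  5  3  4
Maximum dp value is 5.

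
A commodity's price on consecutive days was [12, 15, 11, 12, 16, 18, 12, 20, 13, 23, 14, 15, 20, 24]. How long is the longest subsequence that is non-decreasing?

8

Let dp[i] be the length of the longest such subsequence ending at index i:
i:      1  2  3  4  5  6  7  8  9 10 11 12 13 14
a[i]:  12 15 11 12 16 18 12 20 13 23 14 15 20 24
dp:     1  2  1  2  3  4  3  5  4  6  5  6  7  8
Maximum dp value is 8.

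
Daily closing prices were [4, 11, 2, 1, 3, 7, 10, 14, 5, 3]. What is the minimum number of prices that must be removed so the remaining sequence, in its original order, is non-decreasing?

Fewest deletions = n − (longest non-decreasing subsequence).
i:      1  2  3  4  5  6  7  8  9 10
a[i]:   4 11  2  1  3  7 10 14  5  3
dp:     1  2  1  1  2  3  4  5  3  3
max dp = 5, so deletions = 10 − 5 = 5.

5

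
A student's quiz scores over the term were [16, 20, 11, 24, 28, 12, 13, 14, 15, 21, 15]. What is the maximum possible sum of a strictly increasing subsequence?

88

Let S[i] be the best sum of a strictly increasing subsequence ending at i:
i:      1  2  3  4  5  6  7  8  9 10 11
a[i]:  16 20 11 24 28 12 13 14 15 21 15
S:     16 36 11 60 88 23 36 50 65 86 65
Maximum is 88 (e.g. 16 + 20 + 24 + 28).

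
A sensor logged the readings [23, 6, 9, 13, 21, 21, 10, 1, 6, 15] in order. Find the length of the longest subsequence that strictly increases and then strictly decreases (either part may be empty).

6

inc[i] = longest strictly increasing subsequence ending at i; dec[i] = longest strictly decreasing subsequence starting at i:
i:      1  2  3  4  5  6  7  8  9 10
a[i]:  23  6  9 13 21 21 10  1  6 15
inc:    1  1  2  3  4  4  3  1  2  4
dec:    4  2  2  3  3  3  2  1  1  1
Best peak at i=5 (value 21): inc=4, dec=3, length 4+3−1 = 6.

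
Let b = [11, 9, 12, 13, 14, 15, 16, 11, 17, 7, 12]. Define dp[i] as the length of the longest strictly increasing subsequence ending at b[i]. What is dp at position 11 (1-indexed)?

dp[i] = 1 + max{dp[j] : j<i, b[j]<b[i]} (or 1 if no such j):
i:      1  2  3  4  5  6  7  8  9 10 11
b[i]:  11  9 12 13 14 15 16 11 17  7 12
dp:     1  1  2  3  4  5  6  2  7  1  3
At index 11 the value is 3.

3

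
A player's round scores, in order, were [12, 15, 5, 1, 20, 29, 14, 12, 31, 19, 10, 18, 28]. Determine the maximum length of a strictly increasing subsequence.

Track the smallest tail for each achievable length (strict):
12 → extends → [12]
15 → extends → [12, 15]
5 → replaces 12 → [5, 15]
1 → replaces 5 → [1, 15]
20 → extends → [1, 15, 20]
29 → extends → [1, 15, 20, 29]
14 → replaces 15 → [1, 14, 20, 29]
12 → replaces 14 → [1, 12, 20, 29]
31 → extends → [1, 12, 20, 29, 31]
19 → replaces 20 → [1, 12, 19, 29, 31]
10 → replaces 12 → [1, 10, 19, 29, 31]
18 → replaces 19 → [1, 10, 18, 29, 31]
28 → replaces 29 → [1, 10, 18, 28, 31]
Five tails, so the longest strictly increasing subsequence has length 5 (e.g. 12, 15, 20, 29, 31).

5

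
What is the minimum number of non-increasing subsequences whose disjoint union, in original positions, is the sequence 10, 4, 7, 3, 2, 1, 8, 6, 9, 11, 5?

5

Place each on the leftmost legal pile:
10 → new pile 1 (tops now [10])
4 → pile 1 (tops now [4])
7 → new pile 2 (tops now [4, 7])
3 → pile 1 (tops now [3, 7])
2 → pile 1 (tops now [2, 7])
1 → pile 1 (tops now [1, 7])
8 → new pile 3 (tops now [1, 7, 8])
6 → pile 2 (tops now [1, 6, 8])
9 → new pile 4 (tops now [1, 6, 8, 9])
11 → new pile 5 (tops now [1, 6, 8, 9, 11])
5 → pile 2 (tops now [1, 5, 8, 9, 11])
Five piles.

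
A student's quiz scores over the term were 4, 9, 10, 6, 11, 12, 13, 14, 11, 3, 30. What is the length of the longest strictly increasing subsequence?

Let dp[i] be the length of the longest such subsequence ending at index i:
i:      1  2  3  4  5  6  7  8  9 10 11
a[i]:   4  9 10  6 11 12 13 14 11  3 30
dp:     1  2  3  2  4  5  6  7  4  1  8
Maximum dp value is 8.

8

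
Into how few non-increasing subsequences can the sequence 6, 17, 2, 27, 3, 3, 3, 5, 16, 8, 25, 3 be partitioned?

Place each on the leftmost legal pile:
6 → new pile 1 (tops now [6])
17 → new pile 2 (tops now [6, 17])
2 → pile 1 (tops now [2, 17])
27 → new pile 3 (tops now [2, 17, 27])
3 → pile 2 (tops now [2, 3, 27])
3 → pile 2 (tops now [2, 3, 27])
3 → pile 2 (tops now [2, 3, 27])
5 → pile 3 (tops now [2, 3, 5])
16 → new pile 4 (tops now [2, 3, 5, 16])
8 → pile 4 (tops now [2, 3, 5, 8])
25 → new pile 5 (tops now [2, 3, 5, 8, 25])
3 → pile 2 (tops now [2, 3, 5, 8, 25])
Five piles.

5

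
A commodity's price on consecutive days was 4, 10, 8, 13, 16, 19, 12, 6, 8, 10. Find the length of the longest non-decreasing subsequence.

5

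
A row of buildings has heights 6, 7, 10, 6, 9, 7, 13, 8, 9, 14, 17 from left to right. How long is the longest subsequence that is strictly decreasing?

Let dp[i] be the longest strictly decreasing subsequence ending at i:
i:      1  2  3  4  5  6  7  8  9 10 11
a[i]:   6  7 10  6  9  7 13  8  9 14 17
dp:     1  1  1  2  2  3  1  3  2  1  1
Maximum is 3.

3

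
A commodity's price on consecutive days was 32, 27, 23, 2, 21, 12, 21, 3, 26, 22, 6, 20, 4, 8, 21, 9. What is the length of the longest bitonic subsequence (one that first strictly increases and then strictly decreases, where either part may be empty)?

inc[i] = longest strictly increasing subsequence ending at i; dec[i] = longest strictly decreasing subsequence starting at i:
i:      1  2  3  4  5  6  7  8  9 10 11 12 13 14 15 16
a[i]:  32 27 23  2 21 12 21  3 26 22  6 20  4  8 21  9
inc:    1  1  1  1  2  2  3  2  4  4  3  4  3  4  5  5
dec:    7  6  5  1  4  3  3  1  4  3  2  2  1  1  2  1
Best peak at i=1 (value 32): inc=1, dec=7, length 1+7−1 = 7.

7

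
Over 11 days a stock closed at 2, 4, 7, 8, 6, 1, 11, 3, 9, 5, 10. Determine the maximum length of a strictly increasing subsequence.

Track the smallest tail for each achievable length (strict):
2 → extends → [2]
4 → extends → [2, 4]
7 → extends → [2, 4, 7]
8 → extends → [2, 4, 7, 8]
6 → replaces 7 → [2, 4, 6, 8]
1 → replaces 2 → [1, 4, 6, 8]
11 → extends → [1, 4, 6, 8, 11]
3 → replaces 4 → [1, 3, 6, 8, 11]
9 → replaces 11 → [1, 3, 6, 8, 9]
5 → replaces 6 → [1, 3, 5, 8, 9]
10 → extends → [1, 3, 5, 8, 9, 10]
Six tails, so the longest strictly increasing subsequence has length 6 (e.g. 2, 4, 7, 8, 9, 10).

6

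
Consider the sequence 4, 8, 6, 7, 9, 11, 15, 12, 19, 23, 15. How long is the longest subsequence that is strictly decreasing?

Negate each value so 'decreasing' becomes 'increasing', then run patience tails on the negated sequence:
-4 → extends → [-4]
-8 → replaces -4 → [-8]
-6 → extends → [-8, -6]
-7 → replaces -6 → [-8, -7]
-9 → replaces -8 → [-9, -7]
-11 → replaces -9 → [-11, -7]
-15 → replaces -11 → [-15, -7]
-12 → replaces -7 → [-15, -12]
-19 → replaces -15 → [-19, -12]
-23 → replaces -19 → [-23, -12]
-15 → replaces -12 → [-23, -15]
Two tails, so the longest strictly decreasing subsequence of the original has length 2.

2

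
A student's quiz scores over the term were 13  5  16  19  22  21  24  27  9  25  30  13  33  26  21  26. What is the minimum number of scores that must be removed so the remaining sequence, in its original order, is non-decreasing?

8

Fewest deletions = n − (longest non-decreasing subsequence).
Patience tails:
13 → extends → [13]
5 → replaces 13 → [5]
16 → extends → [5, 16]
19 → extends → [5, 16, 19]
22 → extends → [5, 16, 19, 22]
21 → replaces 22 → [5, 16, 19, 21]
24 → extends → [5, 16, 19, 21, 24]
27 → extends → [5, 16, 19, 21, 24, 27]
9 → replaces 16 → [5, 9, 19, 21, 24, 27]
25 → replaces 27 → [5, 9, 19, 21, 24, 25]
30 → extends → [5, 9, 19, 21, 24, 25, 30]
13 → replaces 19 → [5, 9, 13, 21, 24, 25, 30]
33 → extends → [5, 9, 13, 21, 24, 25, 30, 33]
26 → replaces 30 → [5, 9, 13, 21, 24, 25, 26, 33]
21 → replaces 24 → [5, 9, 13, 21, 21, 25, 26, 33]
26 → replaces 33 → [5, 9, 13, 21, 21, 25, 26, 26]
Longest non-decreasing subsequence has length 8, so deletions = 16 − 8 = 8.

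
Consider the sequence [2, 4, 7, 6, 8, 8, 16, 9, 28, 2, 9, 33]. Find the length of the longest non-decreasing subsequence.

Let dp[i] be the length of the longest such subsequence ending at index i:
i:      1  2  3  4  5  6  7  8  9 10 11 12
a[i]:   2  4  7  6  8  8 16  9 28  2  9 33
dp:     1  2  3  3  4  5  6  6  7  2  7  8
Maximum dp value is 8.

8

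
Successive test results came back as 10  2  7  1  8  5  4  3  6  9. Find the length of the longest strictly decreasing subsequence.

Negate each value so 'decreasing' becomes 'increasing', then run patience tails on the negated sequence:
-10 → extends → [-10]
-2 → extends → [-10, -2]
-7 → replaces -2 → [-10, -7]
-1 → extends → [-10, -7, -1]
-8 → replaces -7 → [-10, -8, -1]
-5 → replaces -1 → [-10, -8, -5]
-4 → extends → [-10, -8, -5, -4]
-3 → extends → [-10, -8, -5, -4, -3]
-6 → replaces -5 → [-10, -8, -6, -4, -3]
-9 → replaces -8 → [-10, -9, -6, -4, -3]
Five tails, so the longest strictly decreasing subsequence of the original has length 5.

5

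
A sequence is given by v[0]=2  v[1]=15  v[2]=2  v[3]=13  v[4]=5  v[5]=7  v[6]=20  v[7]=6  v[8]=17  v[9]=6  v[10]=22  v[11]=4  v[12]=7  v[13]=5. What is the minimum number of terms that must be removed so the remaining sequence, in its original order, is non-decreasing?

Fewest deletions = n − (longest non-decreasing subsequence).
i:      0  1  2  3  4  5  6  7  8  9 10 11 12 13
v[i]:   2 15  2 13  5  7 20  6 17  6 22  4  7  5
dp:     1  2  2  3  3  4  5  4  5  5  6  3  6  4
max dp = 6, so deletions = 14 − 6 = 8.

8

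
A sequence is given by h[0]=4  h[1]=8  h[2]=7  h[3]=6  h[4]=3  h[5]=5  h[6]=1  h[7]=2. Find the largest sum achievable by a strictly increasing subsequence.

12

Let S[i] be the best sum of a strictly increasing subsequence ending at i:
i:      0  1  2  3  4  5  6  7
h[i]:   4  8  7  6  3  5  1  2
S:      4 12 11 10  3  9  1  3
Maximum is 12 (e.g. 4 + 8).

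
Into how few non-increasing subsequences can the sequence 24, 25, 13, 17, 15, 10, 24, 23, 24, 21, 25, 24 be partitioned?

5

Place each on the leftmost legal pile:
24 → new pile 1 (tops now [24])
25 → new pile 2 (tops now [24, 25])
13 → pile 1 (tops now [13, 25])
17 → pile 2 (tops now [13, 17])
15 → pile 2 (tops now [13, 15])
10 → pile 1 (tops now [10, 15])
24 → new pile 3 (tops now [10, 15, 24])
23 → pile 3 (tops now [10, 15, 23])
24 → new pile 4 (tops now [10, 15, 23, 24])
21 → pile 3 (tops now [10, 15, 21, 24])
25 → new pile 5 (tops now [10, 15, 21, 24, 25])
24 → pile 4 (tops now [10, 15, 21, 24, 25])
Five piles.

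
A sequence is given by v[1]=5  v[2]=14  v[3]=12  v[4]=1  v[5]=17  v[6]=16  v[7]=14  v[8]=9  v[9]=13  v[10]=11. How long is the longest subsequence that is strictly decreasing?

5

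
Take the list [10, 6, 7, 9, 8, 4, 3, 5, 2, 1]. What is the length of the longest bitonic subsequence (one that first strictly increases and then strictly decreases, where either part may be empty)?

8

inc[i] = longest strictly increasing subsequence ending at i; dec[i] = longest strictly decreasing subsequence starting at i:
i:      1  2  3  4  5  6  7  8  9 10
a[i]:  10  6  7  9  8  4  3  5  2  1
inc:    1  1  2  3  3  1  1  2  1  1
dec:    7  5  5  6  5  4  3  3  2  1
Best peak at i=4 (value 9): inc=3, dec=6, length 3+6−1 = 8.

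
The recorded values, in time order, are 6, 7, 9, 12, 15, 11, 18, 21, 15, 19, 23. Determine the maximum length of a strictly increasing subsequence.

Track the smallest tail for each achievable length (strict):
6 → extends → [6]
7 → extends → [6, 7]
9 → extends → [6, 7, 9]
12 → extends → [6, 7, 9, 12]
15 → extends → [6, 7, 9, 12, 15]
11 → replaces 12 → [6, 7, 9, 11, 15]
18 → extends → [6, 7, 9, 11, 15, 18]
21 → extends → [6, 7, 9, 11, 15, 18, 21]
15 → already a tail → [6, 7, 9, 11, 15, 18, 21]
19 → replaces 21 → [6, 7, 9, 11, 15, 18, 19]
23 → extends → [6, 7, 9, 11, 15, 18, 19, 23]
Eight tails, so the longest strictly increasing subsequence has length 8 (e.g. 6, 7, 9, 12, 15, 18, 21, 23).

8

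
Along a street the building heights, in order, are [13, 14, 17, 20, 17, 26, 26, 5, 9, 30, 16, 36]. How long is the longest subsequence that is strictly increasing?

7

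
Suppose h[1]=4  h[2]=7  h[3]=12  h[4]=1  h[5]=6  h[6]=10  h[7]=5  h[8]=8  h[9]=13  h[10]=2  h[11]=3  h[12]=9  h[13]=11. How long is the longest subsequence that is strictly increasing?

Track the smallest tail for each achievable length (strict):
4 → extends → [4]
7 → extends → [4, 7]
12 → extends → [4, 7, 12]
1 → replaces 4 → [1, 7, 12]
6 → replaces 7 → [1, 6, 12]
10 → replaces 12 → [1, 6, 10]
5 → replaces 6 → [1, 5, 10]
8 → replaces 10 → [1, 5, 8]
13 → extends → [1, 5, 8, 13]
2 → replaces 5 → [1, 2, 8, 13]
3 → replaces 8 → [1, 2, 3, 13]
9 → replaces 13 → [1, 2, 3, 9]
11 → extends → [1, 2, 3, 9, 11]
Five tails, so the longest strictly increasing subsequence has length 5 (e.g. 4, 7, 8, 9, 11).

5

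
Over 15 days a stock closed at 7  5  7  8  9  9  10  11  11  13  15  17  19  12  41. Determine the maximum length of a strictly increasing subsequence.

Track the smallest tail for each achievable length (strict):
7 → extends → [7]
5 → replaces 7 → [5]
7 → extends → [5, 7]
8 → extends → [5, 7, 8]
9 → extends → [5, 7, 8, 9]
9 → already a tail → [5, 7, 8, 9]
10 → extends → [5, 7, 8, 9, 10]
11 → extends → [5, 7, 8, 9, 10, 11]
11 → already a tail → [5, 7, 8, 9, 10, 11]
13 → extends → [5, 7, 8, 9, 10, 11, 13]
15 → extends → [5, 7, 8, 9, 10, 11, 13, 15]
17 → extends → [5, 7, 8, 9, 10, 11, 13, 15, 17]
19 → extends → [5, 7, 8, 9, 10, 11, 13, 15, 17, 19]
12 → replaces 13 → [5, 7, 8, 9, 10, 11, 12, 15, 17, 19]
41 → extends → [5, 7, 8, 9, 10, 11, 12, 15, 17, 19, 41]
Eleven tails, so the longest strictly increasing subsequence has length 11 (e.g. 5, 7, 8, 9, 10, 11, 13, 15, 17, 19, 41).

11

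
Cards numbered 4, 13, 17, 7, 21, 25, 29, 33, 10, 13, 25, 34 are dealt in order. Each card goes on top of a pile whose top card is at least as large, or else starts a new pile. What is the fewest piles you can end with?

Place each on the leftmost legal pile:
4 → new pile 1 (tops now [4])
13 → new pile 2 (tops now [4, 13])
17 → new pile 3 (tops now [4, 13, 17])
7 → pile 2 (tops now [4, 7, 17])
21 → new pile 4 (tops now [4, 7, 17, 21])
25 → new pile 5 (tops now [4, 7, 17, 21, 25])
29 → new pile 6 (tops now [4, 7, 17, 21, 25, 29])
33 → new pile 7 (tops now [4, 7, 17, 21, 25, 29, 33])
10 → pile 3 (tops now [4, 7, 10, 21, 25, 29, 33])
13 → pile 4 (tops now [4, 7, 10, 13, 25, 29, 33])
25 → pile 5 (tops now [4, 7, 10, 13, 25, 29, 33])
34 → new pile 8 (tops now [4, 7, 10, 13, 25, 29, 33, 34])
Eight piles.

8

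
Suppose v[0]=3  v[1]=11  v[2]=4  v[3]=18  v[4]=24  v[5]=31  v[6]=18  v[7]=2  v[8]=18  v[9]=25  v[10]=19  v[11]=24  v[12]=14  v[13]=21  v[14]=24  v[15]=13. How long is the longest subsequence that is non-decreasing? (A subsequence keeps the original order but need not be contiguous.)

8

Let dp[i] be the length of the longest such subsequence ending at index i:
i:      0  1  2  3  4  5  6  7  8  9 10 11 12 13 14 15
v[i]:   3 11  4 18 24 31 18  2 18 25 19 24 14 21 24 13
dp:     1  2  2  3  4  5  4  1  5  6  6  7  3  7  8  3
Maximum dp value is 8.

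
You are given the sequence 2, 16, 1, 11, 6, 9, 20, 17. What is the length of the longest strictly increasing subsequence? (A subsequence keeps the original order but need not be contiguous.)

4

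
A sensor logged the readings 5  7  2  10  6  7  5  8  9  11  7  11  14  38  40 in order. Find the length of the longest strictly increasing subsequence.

9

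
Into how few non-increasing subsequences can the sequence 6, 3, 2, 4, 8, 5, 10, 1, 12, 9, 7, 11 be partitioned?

Place each on the leftmost legal pile:
6 → new pile 1 (tops now [6])
3 → pile 1 (tops now [3])
2 → pile 1 (tops now [2])
4 → new pile 2 (tops now [2, 4])
8 → new pile 3 (tops now [2, 4, 8])
5 → pile 3 (tops now [2, 4, 5])
10 → new pile 4 (tops now [2, 4, 5, 10])
1 → pile 1 (tops now [1, 4, 5, 10])
12 → new pile 5 (tops now [1, 4, 5, 10, 12])
9 → pile 4 (tops now [1, 4, 5, 9, 12])
7 → pile 4 (tops now [1, 4, 5, 7, 12])
11 → pile 5 (tops now [1, 4, 5, 7, 11])
Five piles.

5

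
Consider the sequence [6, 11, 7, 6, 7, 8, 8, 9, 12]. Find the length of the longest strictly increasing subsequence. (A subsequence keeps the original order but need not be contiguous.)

Let dp[i] be the length of the longest such subsequence ending at index i:
i:      1  2  3  4  5  6  7  8  9
a[i]:   6 11  7  6  7  8  8  9 12
dp:     1  2  2  1  2  3  3  4  5
Maximum dp value is 5.

5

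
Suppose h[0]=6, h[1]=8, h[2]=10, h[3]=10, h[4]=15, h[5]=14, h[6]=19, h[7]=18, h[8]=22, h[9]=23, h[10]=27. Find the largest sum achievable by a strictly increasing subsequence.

Let S[i] be the best sum of a strictly increasing subsequence ending at i:
i:       0   1   2   3   4   5   6   7   8   9  10
h[i]:    6   8  10  10  15  14  19  18  22  23  27
S:       6  14  24  24  39  38  58  57  80 103 130
Maximum is 130 (e.g. 6 + 8 + 10 + 15 + 19 + 22 + 23 + 27).

130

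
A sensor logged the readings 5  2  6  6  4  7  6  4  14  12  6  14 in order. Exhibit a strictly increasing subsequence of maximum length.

5, 6, 7, 12, 14

Patience tails give the LIS length; then backtrack through the dp parents:
5 → extends → [5]
2 → replaces 5 → [2]
6 → extends → [2, 6]
6 → already a tail → [2, 6]
4 → replaces 6 → [2, 4]
7 → extends → [2, 4, 7]
6 → replaces 7 → [2, 4, 6]
4 → already a tail → [2, 4, 6]
14 → extends → [2, 4, 6, 14]
12 → replaces 14 → [2, 4, 6, 12]
6 → already a tail → [2, 4, 6, 12]
14 → extends → [2, 4, 6, 12, 14]
Length 5; one witness is 5, 6, 7, 12, 14.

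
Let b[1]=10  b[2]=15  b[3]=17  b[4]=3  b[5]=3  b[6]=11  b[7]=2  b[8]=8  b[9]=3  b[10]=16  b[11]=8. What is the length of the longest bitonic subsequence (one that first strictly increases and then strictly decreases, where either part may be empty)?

6

inc[i] = longest strictly increasing subsequence ending at i; dec[i] = longest strictly decreasing subsequence starting at i:
i:      1  2  3  4  5  6  7  8  9 10 11
b[i]:  10 15 17  3  3 11  2  8  3 16  8
inc:    1  2  3  1  1  2  1  2  2  3  3
dec:    3  4  4  2  2  3  1  2  1  2  1
Best peak at i=3 (value 17): inc=3, dec=4, length 3+4−1 = 6.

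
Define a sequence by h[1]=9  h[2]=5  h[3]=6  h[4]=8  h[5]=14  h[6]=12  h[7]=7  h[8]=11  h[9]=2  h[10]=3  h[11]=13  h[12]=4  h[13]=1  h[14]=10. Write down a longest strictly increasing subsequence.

5, 6, 8, 12, 13

Patience tails give the LIS length; then backtrack through the dp parents:
9 → extends → [9]
5 → replaces 9 → [5]
6 → extends → [5, 6]
8 → extends → [5, 6, 8]
14 → extends → [5, 6, 8, 14]
12 → replaces 14 → [5, 6, 8, 12]
7 → replaces 8 → [5, 6, 7, 12]
11 → replaces 12 → [5, 6, 7, 11]
2 → replaces 5 → [2, 6, 7, 11]
3 → replaces 6 → [2, 3, 7, 11]
13 → extends → [2, 3, 7, 11, 13]
4 → replaces 7 → [2, 3, 4, 11, 13]
1 → replaces 2 → [1, 3, 4, 11, 13]
10 → replaces 11 → [1, 3, 4, 10, 13]
Length 5; one witness is 5, 6, 8, 12, 13.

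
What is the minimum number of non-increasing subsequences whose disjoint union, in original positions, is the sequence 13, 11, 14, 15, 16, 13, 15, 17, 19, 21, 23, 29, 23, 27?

The minimum number of non-increasing subsequences covering a sequence equals the length of its longest strictly increasing subsequence.
LIS length is 9 (e.g. 13, 14, 15, 16, 17, 19, 21, 23, 29), so 9 piles are needed.

9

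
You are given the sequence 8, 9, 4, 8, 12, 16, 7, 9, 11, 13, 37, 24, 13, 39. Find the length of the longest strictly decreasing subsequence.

Negate each value so 'decreasing' becomes 'increasing', then run patience tails on the negated sequence:
-8 → extends → [-8]
-9 → replaces -8 → [-9]
-4 → extends → [-9, -4]
-8 → replaces -4 → [-9, -8]
-12 → replaces -9 → [-12, -8]
-16 → replaces -12 → [-16, -8]
-7 → extends → [-16, -8, -7]
-9 → replaces -8 → [-16, -9, -7]
-11 → replaces -9 → [-16, -11, -7]
-13 → replaces -11 → [-16, -13, -7]
-37 → replaces -16 → [-37, -13, -7]
-24 → replaces -13 → [-37, -24, -7]
-13 → replaces -7 → [-37, -24, -13]
-39 → replaces -37 → [-39, -24, -13]
Three tails, so the longest strictly decreasing subsequence of the original has length 3.

3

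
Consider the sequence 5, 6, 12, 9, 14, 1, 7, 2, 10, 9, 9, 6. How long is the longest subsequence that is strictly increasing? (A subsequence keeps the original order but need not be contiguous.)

Track the smallest tail for each achievable length (strict):
5 → extends → [5]
6 → extends → [5, 6]
12 → extends → [5, 6, 12]
9 → replaces 12 → [5, 6, 9]
14 → extends → [5, 6, 9, 14]
1 → replaces 5 → [1, 6, 9, 14]
7 → replaces 9 → [1, 6, 7, 14]
2 → replaces 6 → [1, 2, 7, 14]
10 → replaces 14 → [1, 2, 7, 10]
9 → replaces 10 → [1, 2, 7, 9]
9 → already a tail → [1, 2, 7, 9]
6 → replaces 7 → [1, 2, 6, 9]
Four tails, so the longest strictly increasing subsequence has length 4 (e.g. 5, 6, 12, 14).

4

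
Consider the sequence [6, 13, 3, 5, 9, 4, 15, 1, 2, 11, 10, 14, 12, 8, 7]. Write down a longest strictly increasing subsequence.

3, 5, 9, 11, 14

Patience tails give the LIS length; then backtrack through the dp parents:
6 → extends → [6]
13 → extends → [6, 13]
3 → replaces 6 → [3, 13]
5 → replaces 13 → [3, 5]
9 → extends → [3, 5, 9]
4 → replaces 5 → [3, 4, 9]
15 → extends → [3, 4, 9, 15]
1 → replaces 3 → [1, 4, 9, 15]
2 → replaces 4 → [1, 2, 9, 15]
11 → replaces 15 → [1, 2, 9, 11]
10 → replaces 11 → [1, 2, 9, 10]
14 → extends → [1, 2, 9, 10, 14]
12 → replaces 14 → [1, 2, 9, 10, 12]
8 → replaces 9 → [1, 2, 8, 10, 12]
7 → replaces 8 → [1, 2, 7, 10, 12]
Length 5; one witness is 3, 5, 9, 11, 14.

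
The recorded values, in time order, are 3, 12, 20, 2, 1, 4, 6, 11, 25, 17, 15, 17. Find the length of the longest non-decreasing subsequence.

6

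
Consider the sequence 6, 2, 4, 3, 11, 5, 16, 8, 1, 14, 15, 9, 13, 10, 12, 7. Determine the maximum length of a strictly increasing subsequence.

Track the smallest tail for each achievable length (strict):
6 → extends → [6]
2 → replaces 6 → [2]
4 → extends → [2, 4]
3 → replaces 4 → [2, 3]
11 → extends → [2, 3, 11]
5 → replaces 11 → [2, 3, 5]
16 → extends → [2, 3, 5, 16]
8 → replaces 16 → [2, 3, 5, 8]
1 → replaces 2 → [1, 3, 5, 8]
14 → extends → [1, 3, 5, 8, 14]
15 → extends → [1, 3, 5, 8, 14, 15]
9 → replaces 14 → [1, 3, 5, 8, 9, 15]
13 → replaces 15 → [1, 3, 5, 8, 9, 13]
10 → replaces 13 → [1, 3, 5, 8, 9, 10]
12 → extends → [1, 3, 5, 8, 9, 10, 12]
7 → replaces 8 → [1, 3, 5, 7, 9, 10, 12]
Seven tails, so the longest strictly increasing subsequence has length 7 (e.g. 2, 4, 5, 8, 9, 10, 12).

7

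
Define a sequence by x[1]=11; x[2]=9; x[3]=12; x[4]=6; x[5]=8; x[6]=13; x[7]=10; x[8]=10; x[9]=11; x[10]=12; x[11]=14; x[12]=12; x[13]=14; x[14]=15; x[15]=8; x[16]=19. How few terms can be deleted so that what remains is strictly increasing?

8

Fewest deletions = n − (longest strictly increasing subsequence).
i:      1  2  3  4  5  6  7  8  9 10 11 12 13 14 15 16
x[i]:  11  9 12  6  8 13 10 10 11 12 14 12 14 15  8 19
dp:     1  1  2  1  2  3  3  3  4  5  6  5  6  7  2  8
max dp = 8, so deletions = 16 − 8 = 8.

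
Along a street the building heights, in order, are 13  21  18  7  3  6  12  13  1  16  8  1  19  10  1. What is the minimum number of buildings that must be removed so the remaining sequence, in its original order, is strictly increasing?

Fewest deletions = n − (longest strictly increasing subsequence).
i:      1  2  3  4  5  6  7  8  9 10 11 12 13 14 15
a[i]:  13 21 18  7  3  6 12 13  1 16  8  1 19 10  1
dp:     1  2  2  1  1  2  3  4  1  5  3  1  6  4  1
max dp = 6, so deletions = 15 − 6 = 9.

9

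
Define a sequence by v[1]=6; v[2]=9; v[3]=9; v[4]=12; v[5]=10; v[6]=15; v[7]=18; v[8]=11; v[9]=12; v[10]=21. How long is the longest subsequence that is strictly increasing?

Track the smallest tail for each achievable length (strict):
6 → extends → [6]
9 → extends → [6, 9]
9 → already a tail → [6, 9]
12 → extends → [6, 9, 12]
10 → replaces 12 → [6, 9, 10]
15 → extends → [6, 9, 10, 15]
18 → extends → [6, 9, 10, 15, 18]
11 → replaces 15 → [6, 9, 10, 11, 18]
12 → replaces 18 → [6, 9, 10, 11, 12]
21 → extends → [6, 9, 10, 11, 12, 21]
Six tails, so the longest strictly increasing subsequence has length 6 (e.g. 6, 9, 12, 15, 18, 21).

6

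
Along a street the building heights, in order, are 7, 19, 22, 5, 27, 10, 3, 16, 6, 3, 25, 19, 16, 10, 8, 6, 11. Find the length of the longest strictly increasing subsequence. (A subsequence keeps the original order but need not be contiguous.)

4

Track the smallest tail for each achievable length (strict):
7 → extends → [7]
19 → extends → [7, 19]
22 → extends → [7, 19, 22]
5 → replaces 7 → [5, 19, 22]
27 → extends → [5, 19, 22, 27]
10 → replaces 19 → [5, 10, 22, 27]
3 → replaces 5 → [3, 10, 22, 27]
16 → replaces 22 → [3, 10, 16, 27]
6 → replaces 10 → [3, 6, 16, 27]
3 → already a tail → [3, 6, 16, 27]
25 → replaces 27 → [3, 6, 16, 25]
19 → replaces 25 → [3, 6, 16, 19]
16 → already a tail → [3, 6, 16, 19]
10 → replaces 16 → [3, 6, 10, 19]
8 → replaces 10 → [3, 6, 8, 19]
6 → already a tail → [3, 6, 8, 19]
11 → replaces 19 → [3, 6, 8, 11]
Four tails, so the longest strictly increasing subsequence has length 4 (e.g. 7, 19, 22, 27).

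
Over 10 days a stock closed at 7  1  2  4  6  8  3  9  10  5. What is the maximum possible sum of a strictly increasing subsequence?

Let S[i] be the best sum of a strictly increasing subsequence ending at i:
i:      1  2  3  4  5  6  7  8  9 10
a[i]:   7  1  2  4  6  8  3  9 10  5
S:      7  1  3  7 13 21  6 30 40 12
Maximum is 40 (e.g. 1 + 2 + 4 + 6 + 8 + 9 + 10).

40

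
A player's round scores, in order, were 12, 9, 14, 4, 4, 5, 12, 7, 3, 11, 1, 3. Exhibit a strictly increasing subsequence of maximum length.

4, 5, 7, 11

Patience tails give the LIS length; then backtrack through the dp parents:
12 → extends → [12]
9 → replaces 12 → [9]
14 → extends → [9, 14]
4 → replaces 9 → [4, 14]
4 → already a tail → [4, 14]
5 → replaces 14 → [4, 5]
12 → extends → [4, 5, 12]
7 → replaces 12 → [4, 5, 7]
3 → replaces 4 → [3, 5, 7]
11 → extends → [3, 5, 7, 11]
1 → replaces 3 → [1, 5, 7, 11]
3 → replaces 5 → [1, 3, 7, 11]
Length 4; one witness is 4, 5, 7, 11.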